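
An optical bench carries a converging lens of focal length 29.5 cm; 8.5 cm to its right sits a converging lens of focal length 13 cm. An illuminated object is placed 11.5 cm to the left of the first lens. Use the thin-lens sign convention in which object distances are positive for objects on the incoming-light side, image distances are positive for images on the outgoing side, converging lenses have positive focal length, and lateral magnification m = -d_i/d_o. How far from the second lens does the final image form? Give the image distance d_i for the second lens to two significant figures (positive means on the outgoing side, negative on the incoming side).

25 cm

Applying the thin-lens equation to the first lens, 1/29.5 = 1/11.5 + 1/d_i1, which gives d_i1 = -18.847 cm.
With d_i1 < 0 the first image is virtual and lies on the object side; the object distance for lens 2 is d_o2 = 8.5 - (-18.847) = 27.347 cm.
Applying the thin-lens equation again with f_2 = 13 cm and d_o2 = 27.347 cm gives d_i2 = 24.779 cm.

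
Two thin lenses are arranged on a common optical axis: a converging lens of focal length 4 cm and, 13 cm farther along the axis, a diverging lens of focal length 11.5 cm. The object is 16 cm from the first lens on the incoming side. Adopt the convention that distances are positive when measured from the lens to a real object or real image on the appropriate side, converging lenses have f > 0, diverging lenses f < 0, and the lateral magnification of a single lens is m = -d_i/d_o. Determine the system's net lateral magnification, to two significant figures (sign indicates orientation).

-0.20

Applying the thin-lens equation to the first lens, 1/4 = 1/16 + 1/d_i1, which gives d_i1 = 5.333 cm.
Its lateral magnification is m_1 = -d_i1/d_o1 = -(5.333)/16 = -0.3333.
The intermediate image is 5.333 cm to the right of lens 1, so d_o2 = L - d_i1 = 13 - 5.333 = 7.667 cm.
Applying the thin-lens equation again with f_2 = -11.5 cm and d_o2 = 7.667 cm gives d_i2 = -4.600 cm.
m_2 = -(-4.600)/(7.667) = 0.6000.
Total m = m_1 x m_2 = (-0.3333)(0.6000) = -0.2000.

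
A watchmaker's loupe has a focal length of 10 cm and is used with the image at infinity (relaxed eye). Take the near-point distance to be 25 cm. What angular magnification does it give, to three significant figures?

2.50

M = D/f = 25/10 = 2.500.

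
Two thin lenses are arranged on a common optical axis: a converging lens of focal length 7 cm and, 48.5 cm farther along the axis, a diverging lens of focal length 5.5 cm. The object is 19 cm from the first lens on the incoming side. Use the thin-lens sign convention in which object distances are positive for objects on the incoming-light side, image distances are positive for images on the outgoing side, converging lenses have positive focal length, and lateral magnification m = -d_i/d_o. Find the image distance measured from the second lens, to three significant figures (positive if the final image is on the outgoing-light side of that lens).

Lens 1: 1/d_i1 = 1/f_1 - 1/d_o1 = 1/7 - 1/19 = 0.09023 cm^-1, so d_i1 = 11.083 cm.
Object distance for lens 2: d_o2 = 48.5 - 11.083 = 37.417 cm.
Lens 2: 1/d_i2 = 1/f_2 - 1/d_o2 = 1/(-5.5) - 1/(37.417) = -0.20854 cm^-1, so d_i2 = -4.795 cm.

-4.80 cm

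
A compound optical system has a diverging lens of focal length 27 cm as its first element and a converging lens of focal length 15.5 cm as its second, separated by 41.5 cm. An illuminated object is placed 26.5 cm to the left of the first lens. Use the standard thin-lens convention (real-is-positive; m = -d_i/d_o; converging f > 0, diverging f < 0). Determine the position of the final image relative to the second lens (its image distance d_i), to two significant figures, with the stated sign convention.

Applying the thin-lens equation to the first lens, 1/(-27) = 1/26.5 + 1/d_i1, which gives d_i1 = -13.374 cm.
The intermediate image is virtual, 13.374 cm to the left of lens 1, so d_o2 = L - d_i1 = 41.5 - (-13.374) = 54.874 cm.
Applying the thin-lens equation again with f_2 = 15.5 cm and d_o2 = 54.874 cm gives d_i2 = 21.602 cm.

22 cm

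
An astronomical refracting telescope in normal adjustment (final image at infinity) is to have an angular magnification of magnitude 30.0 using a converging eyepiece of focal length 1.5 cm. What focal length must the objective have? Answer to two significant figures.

45 cm

|M| = f_obj/|f_eye|, so f_obj = |M| x |f_eye| = 30.0 x 1.5 = 45.000 cm.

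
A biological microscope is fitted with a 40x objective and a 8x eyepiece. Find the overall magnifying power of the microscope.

320

The overall magnification of a compound microscope is the product of the objective and eyepiece magnifications:
M = M_obj x M_eye = 40 x 8 = 320.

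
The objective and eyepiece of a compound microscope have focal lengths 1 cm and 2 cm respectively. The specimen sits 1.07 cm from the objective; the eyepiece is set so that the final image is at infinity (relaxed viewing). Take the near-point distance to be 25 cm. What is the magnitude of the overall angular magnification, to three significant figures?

179

Objective: 1/d_i = 1/f_obj - 1/d_o = 1/1 - 1/1.07 = 0.06542 cm^-1, so d_i = 15.286 cm.
m_obj = -d_i/d_o = -15.286/1.07 = -14.286.
Eyepiece angular magnification (image at infinity): M_eye = D/f_e = 25/2 = 12.500.
Overall M = m_obj x M_eye = (-14.286)(12.500) = -178.57.
|M| = 178.57.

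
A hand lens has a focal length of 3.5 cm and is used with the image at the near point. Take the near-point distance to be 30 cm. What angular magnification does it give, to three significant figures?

9.57

M = 1 + D/f = 1 + 30/3.5 = 9.571.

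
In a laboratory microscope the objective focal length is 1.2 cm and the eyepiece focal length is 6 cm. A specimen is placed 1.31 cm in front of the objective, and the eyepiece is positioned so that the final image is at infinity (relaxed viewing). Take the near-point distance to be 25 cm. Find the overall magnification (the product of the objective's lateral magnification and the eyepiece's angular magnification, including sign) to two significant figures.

Objective: 1/d_i = 1/f_obj - 1/d_o = 1/1.2 - 1/1.31 = 0.06997 cm^-1, so d_i = 14.291 cm.
m_obj = -d_i/d_o = -14.291/1.31 = -10.909.
Eyepiece angular magnification (image at infinity): M_eye = D/f_e = 25/6 = 4.167.
Overall M = m_obj x M_eye = (-10.909)(4.167) = -45.45.

-45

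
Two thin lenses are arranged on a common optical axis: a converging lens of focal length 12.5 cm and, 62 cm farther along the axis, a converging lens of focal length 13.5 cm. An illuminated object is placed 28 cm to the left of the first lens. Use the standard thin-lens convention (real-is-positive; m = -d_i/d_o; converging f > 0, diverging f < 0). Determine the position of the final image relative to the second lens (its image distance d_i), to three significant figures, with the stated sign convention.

Applying the thin-lens equation to the first lens, 1/12.5 = 1/28 + 1/d_i1, which gives d_i1 = 22.581 cm.
Object distance for lens 2: d_o2 = 62 - 22.581 = 39.419 cm.
Applying the thin-lens equation again with f_2 = 13.5 cm and d_o2 = 39.419 cm gives d_i2 = 20.531 cm.

20.5 cm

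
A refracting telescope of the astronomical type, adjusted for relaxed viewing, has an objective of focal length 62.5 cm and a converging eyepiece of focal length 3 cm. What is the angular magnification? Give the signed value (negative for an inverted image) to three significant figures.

M = -f_obj/f_eye = -62.5/(3) = -20.833.

-20.8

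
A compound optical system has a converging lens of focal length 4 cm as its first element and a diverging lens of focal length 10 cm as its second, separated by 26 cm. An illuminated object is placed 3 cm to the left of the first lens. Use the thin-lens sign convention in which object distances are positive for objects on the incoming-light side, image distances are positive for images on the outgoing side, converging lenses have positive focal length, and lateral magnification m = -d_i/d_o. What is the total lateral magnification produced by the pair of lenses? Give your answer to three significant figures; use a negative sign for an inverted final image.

First lens: d_i1 = 1/(1/4 - 1/3) = -12.000 cm.
m_1 = -(-12.000)/3 = 4.0000.
The intermediate image is virtual, 12.000 cm to the left of lens 1, so d_o2 = L - d_i1 = 26 - (-12.000) = 38.000 cm.
Second lens: d_i2 = 1/(1/(-10) - 1/(38.000)) = -7.917 cm.
m_2 = -(-7.917)/(38.000) = 0.2083.
The system's lateral magnification is m_1 m_2 = (4.0000)(0.2083) = 0.8333.

0.833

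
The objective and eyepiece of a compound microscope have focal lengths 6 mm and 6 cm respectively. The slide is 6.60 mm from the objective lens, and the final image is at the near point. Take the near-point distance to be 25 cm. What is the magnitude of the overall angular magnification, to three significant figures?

51.7

Convert to cm: f_obj = 6 mm = 0.6 cm; d_o = 6.60 mm = 0.66 cm.
Objective: 1/d_i = 1/f_obj - 1/d_o = 1/0.6 - 1/0.66 = 0.15152 cm^-1, so d_i = 6.600 cm.
m_obj = -d_i/d_o = -6.600/0.66 = -10.000.
Eyepiece angular magnification (image at near point): M_eye = 1 + D/f_e = 1 + 25/6 = 5.167.
Overall M = m_obj x M_eye = (-10.000)(5.167) = -51.67.
|M| = 51.67.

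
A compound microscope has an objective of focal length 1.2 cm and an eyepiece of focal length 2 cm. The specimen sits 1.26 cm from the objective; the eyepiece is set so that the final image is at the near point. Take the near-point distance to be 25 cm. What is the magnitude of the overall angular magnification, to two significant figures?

Objective: 1/d_i = 1/f_obj - 1/d_o = 1/1.2 - 1/1.26 = 0.03968 cm^-1, so d_i = 25.200 cm.
m_obj = -d_i/d_o = -25.200/1.26 = -20.000.
Eyepiece angular magnification (image at near point): M_eye = 1 + D/f_e = 1 + 25/2 = 13.500.
Overall M = m_obj x M_eye = (-20.000)(13.500) = -270.00.
|M| = 270.00.

270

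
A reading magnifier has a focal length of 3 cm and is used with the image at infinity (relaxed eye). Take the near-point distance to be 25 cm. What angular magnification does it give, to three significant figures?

M = D/f = 25/3 = 8.333.

8.33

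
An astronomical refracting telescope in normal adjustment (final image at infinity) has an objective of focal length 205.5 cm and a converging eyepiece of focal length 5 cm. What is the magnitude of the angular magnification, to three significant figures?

|M| = f_obj/|f_eye| = 205.5/5 = 41.100.

41.1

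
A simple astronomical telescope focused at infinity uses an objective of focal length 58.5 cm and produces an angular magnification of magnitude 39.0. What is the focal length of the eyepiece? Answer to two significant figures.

|M| = f_obj/f_eye, so f_eye = f_obj/|M| = 58.5/39.0 = 1.500 cm.

1.5 cm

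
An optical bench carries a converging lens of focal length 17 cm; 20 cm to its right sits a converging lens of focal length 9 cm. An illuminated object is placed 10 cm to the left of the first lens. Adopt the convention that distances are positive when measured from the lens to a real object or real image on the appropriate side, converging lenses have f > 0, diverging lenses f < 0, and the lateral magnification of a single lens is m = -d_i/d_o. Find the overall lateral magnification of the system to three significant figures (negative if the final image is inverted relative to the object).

First lens: d_i1 = 1/(1/17 - 1/10) = -24.286 cm.
m_1 = -(-24.286)/10 = 2.4286.
With d_i1 < 0 the first image is virtual and lies on the object side; the object distance for lens 2 is d_o2 = 20 - (-24.286) = 44.286 cm.
Second lens: d_i2 = 1/(1/9 - 1/(44.286)) = 11.296 cm.
m_2 = -(11.296)/(44.286) = -0.2551.
Overall magnification: m = m_1 m_2 = -0.6194.

-0.619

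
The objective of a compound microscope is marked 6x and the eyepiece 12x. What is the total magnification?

72

The overall magnification of a compound microscope is the product of the objective and eyepiece magnifications:
M = M_obj x M_eye = 6 x 12 = 72.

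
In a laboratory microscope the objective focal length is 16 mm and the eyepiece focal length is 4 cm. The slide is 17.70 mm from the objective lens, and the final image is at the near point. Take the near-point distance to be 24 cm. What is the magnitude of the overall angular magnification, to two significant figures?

Convert to cm: f_obj = 16 mm = 1.6 cm; d_o = 17.70 mm = 1.77 cm.
Objective: 1/d_i = 1/f_obj - 1/d_o = 1/1.6 - 1/1.77 = 0.06003 cm^-1, so d_i = 16.659 cm.
m_obj = -d_i/d_o = -16.659/1.77 = -9.412.
Eyepiece angular magnification (image at near point): M_eye = 1 + D/f_e = 1 + 24/4 = 7.000.
Overall M = m_obj x M_eye = (-9.412)(7.000) = -65.88.
|M| = 65.88.

66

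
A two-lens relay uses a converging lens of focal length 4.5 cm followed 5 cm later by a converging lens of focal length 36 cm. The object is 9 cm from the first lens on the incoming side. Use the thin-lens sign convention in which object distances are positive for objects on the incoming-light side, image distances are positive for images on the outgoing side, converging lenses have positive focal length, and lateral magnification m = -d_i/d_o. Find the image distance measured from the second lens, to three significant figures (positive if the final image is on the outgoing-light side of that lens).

Lens 1: 1/d_i1 = 1/f_1 - 1/d_o1 = 1/4.5 - 1/9 = 0.11111 cm^-1, so d_i1 = 9.000 cm.
Since 9.000 cm > 5 cm, the first image lies past the second lens and serves as a virtual object: d_o2 = L - d_i1 = -4.000 cm.
Lens 2: 1/d_i2 = 1/f_2 - 1/d_o2 = 1/36 - 1/(-4.000) = 0.27778 cm^-1, so d_i2 = 3.600 cm.

3.60 cm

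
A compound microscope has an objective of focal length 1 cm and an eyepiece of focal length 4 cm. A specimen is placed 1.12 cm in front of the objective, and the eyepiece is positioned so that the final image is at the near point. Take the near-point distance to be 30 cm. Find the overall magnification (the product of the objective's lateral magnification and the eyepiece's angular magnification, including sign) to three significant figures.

Objective: 1/d_i = 1/f_obj - 1/d_o = 1/1 - 1/1.12 = 0.10714 cm^-1, so d_i = 9.333 cm.
m_obj = -d_i/d_o = -9.333/1.12 = -8.333.
Eyepiece angular magnification (image at near point): M_eye = 1 + D/f_e = 1 + 30/4 = 8.500.
Overall M = m_obj x M_eye = (-8.333)(8.500) = -70.83.

-70.8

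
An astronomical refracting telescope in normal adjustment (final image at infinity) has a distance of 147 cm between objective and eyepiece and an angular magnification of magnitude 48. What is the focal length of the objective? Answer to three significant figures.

In normal adjustment the tube length equals f_obj + f_eye and |M| = f_obj/f_eye.
So f_obj = 48 f_eye and 48 f_eye + f_eye = 147 cm, giving f_eye = 147/49 = 3.000 cm and f_obj = 144.000 cm.

144 cm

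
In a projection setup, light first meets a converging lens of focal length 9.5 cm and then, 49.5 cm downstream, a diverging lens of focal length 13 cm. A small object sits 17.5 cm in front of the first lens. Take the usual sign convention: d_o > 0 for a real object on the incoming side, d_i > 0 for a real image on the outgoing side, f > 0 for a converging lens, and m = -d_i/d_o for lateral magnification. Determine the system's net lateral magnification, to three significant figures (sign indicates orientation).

Lens 1: 1/d_i1 = 1/f_1 - 1/d_o1 = 1/9.5 - 1/17.5 = 0.04812 cm^-1, so d_i1 = 20.781 cm.
m_1 = -(20.781)/17.5 = -1.1875.
That image sits 28.719 cm in front of the second lens, so d_o2 = 28.719 cm.
Lens 2: 1/d_i2 = 1/f_2 - 1/d_o2 = 1/(-13) - 1/(28.719) = -0.11174 cm^-1, so d_i2 = -8.949 cm.
m_2 = -(-8.949)/(28.719) = 0.3116.
Total m = m_1 x m_2 = (-1.1875)(0.3116) = -0.3700.

-0.370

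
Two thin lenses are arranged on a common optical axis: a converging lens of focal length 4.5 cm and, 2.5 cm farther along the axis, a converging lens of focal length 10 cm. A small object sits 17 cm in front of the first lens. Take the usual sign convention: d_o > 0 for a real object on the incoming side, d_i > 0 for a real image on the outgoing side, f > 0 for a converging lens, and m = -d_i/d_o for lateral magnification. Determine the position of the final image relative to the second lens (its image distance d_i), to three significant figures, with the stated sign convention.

Applying the thin-lens equation to the first lens, 1/4.5 = 1/17 + 1/d_i1, which gives d_i1 = 6.120 cm.
This image would form 6.120 cm past lens 1, i.e. 3.620 cm beyond lens 2, so it is a virtual object for lens 2: d_o2 = 2.5 - 6.120 = -3.620 cm.
Applying the thin-lens equation again with f_2 = 10 cm and d_o2 = -3.620 cm gives d_i2 = 2.658 cm.

2.66 cm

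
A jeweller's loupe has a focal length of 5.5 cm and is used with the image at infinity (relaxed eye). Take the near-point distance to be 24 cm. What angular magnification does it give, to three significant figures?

M = D/f = 24/5.5 = 4.364.

4.36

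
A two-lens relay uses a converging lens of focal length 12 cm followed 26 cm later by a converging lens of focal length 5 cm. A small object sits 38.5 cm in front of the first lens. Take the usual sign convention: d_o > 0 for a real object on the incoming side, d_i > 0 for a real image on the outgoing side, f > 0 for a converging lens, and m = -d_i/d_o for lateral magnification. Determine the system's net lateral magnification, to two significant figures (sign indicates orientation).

0.63

Applying the thin-lens equation to the first lens, 1/12 = 1/38.5 + 1/d_i1, which gives d_i1 = 17.434 cm.
Its lateral magnification is m_1 = -d_i1/d_o1 = -(17.434)/38.5 = -0.4528.
That image sits 8.566 cm in front of the second lens, so d_o2 = 8.566 cm.
Applying the thin-lens equation again with f_2 = 5 cm and d_o2 = 8.566 cm gives d_i2 = 12.011 cm.
m_2 = -(12.011)/(8.566) = -1.4021.
Total m = m_1 x m_2 = (-0.4528)(-1.4021) = 0.6349.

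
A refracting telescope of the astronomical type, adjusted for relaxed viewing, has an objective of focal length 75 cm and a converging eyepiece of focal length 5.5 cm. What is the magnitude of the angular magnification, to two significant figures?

14

|M| = f_obj/|f_eye| = 75/5.5 = 13.636.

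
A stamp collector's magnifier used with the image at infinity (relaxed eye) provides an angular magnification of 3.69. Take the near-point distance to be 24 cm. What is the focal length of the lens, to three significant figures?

6.50 cm

For the image at infinity, M = D/f.
f = D/M = 24/3.69 = 6.504 cm.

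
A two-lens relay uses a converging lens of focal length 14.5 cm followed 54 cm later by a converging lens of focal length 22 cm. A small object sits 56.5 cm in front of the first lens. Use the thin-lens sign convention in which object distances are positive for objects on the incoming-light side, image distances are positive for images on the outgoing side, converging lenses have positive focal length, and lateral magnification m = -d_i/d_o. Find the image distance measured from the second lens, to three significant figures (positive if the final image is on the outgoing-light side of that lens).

60.7 cm

First lens: d_i1 = 1/(1/14.5 - 1/56.5) = 19.506 cm.
The intermediate image is 19.506 cm to the right of lens 1, so d_o2 = L - d_i1 = 54 - 19.506 = 34.494 cm.
Second lens: d_i2 = 1/(1/22 - 1/(34.494)) = 60.738 cm.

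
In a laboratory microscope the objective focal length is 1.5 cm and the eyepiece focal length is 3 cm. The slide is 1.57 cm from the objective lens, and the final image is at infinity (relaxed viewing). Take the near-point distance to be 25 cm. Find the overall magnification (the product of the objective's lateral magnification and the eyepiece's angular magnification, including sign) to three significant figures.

-179

Objective: 1/d_i = 1/f_obj - 1/d_o = 1/1.5 - 1/1.57 = 0.02972 cm^-1, so d_i = 33.643 cm.
m_obj = -d_i/d_o = -33.643/1.57 = -21.429.
Eyepiece angular magnification (image at infinity): M_eye = D/f_e = 25/3 = 8.333.
Overall M = m_obj x M_eye = (-21.429)(8.333) = -178.57.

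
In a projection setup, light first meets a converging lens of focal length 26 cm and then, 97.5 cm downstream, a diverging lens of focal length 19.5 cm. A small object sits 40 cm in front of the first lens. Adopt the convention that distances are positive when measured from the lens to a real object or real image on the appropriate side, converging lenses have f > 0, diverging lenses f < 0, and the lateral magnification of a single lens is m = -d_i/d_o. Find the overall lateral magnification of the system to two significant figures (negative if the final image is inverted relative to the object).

First lens: d_i1 = 1/(1/26 - 1/40) = 74.286 cm.
m_1 = -(74.286)/40 = -1.8571.
The intermediate image is 74.286 cm to the right of lens 1, so d_o2 = L - d_i1 = 97.5 - 74.286 = 23.214 cm.
Second lens: d_i2 = 1/(1/(-19.5) - 1/(23.214)) = -10.598 cm.
m_2 = -(-10.598)/(23.214) = 0.4565.
Total m = m_1 x m_2 = (-1.8571)(0.4565) = -0.8478.

-0.85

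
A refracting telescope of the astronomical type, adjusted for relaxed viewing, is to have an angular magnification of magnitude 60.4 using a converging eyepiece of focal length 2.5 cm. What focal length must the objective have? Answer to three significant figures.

|M| = f_obj/|f_eye|, so f_obj = |M| x |f_eye| = 60.4 x 2.5 = 151.000 cm.

151 cm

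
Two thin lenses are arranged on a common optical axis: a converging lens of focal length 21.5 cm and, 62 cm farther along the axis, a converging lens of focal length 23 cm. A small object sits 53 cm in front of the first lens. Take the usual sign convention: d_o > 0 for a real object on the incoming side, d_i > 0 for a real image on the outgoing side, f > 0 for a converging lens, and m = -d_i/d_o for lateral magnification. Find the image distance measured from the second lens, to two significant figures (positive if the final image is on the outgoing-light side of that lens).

First lens: d_i1 = 1/(1/21.5 - 1/53) = 36.175 cm.
The intermediate image is 36.175 cm to the right of lens 1, so d_o2 = L - d_i1 = 62 - 36.175 = 25.825 cm.
Second lens: d_i2 = 1/(1/23 - 1/(25.825)) = 210.230 cm.

210 cm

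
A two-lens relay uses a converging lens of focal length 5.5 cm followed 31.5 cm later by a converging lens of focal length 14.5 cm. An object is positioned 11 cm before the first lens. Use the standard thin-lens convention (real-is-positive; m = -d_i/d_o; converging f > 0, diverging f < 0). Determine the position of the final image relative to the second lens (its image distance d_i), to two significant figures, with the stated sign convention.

50 cm

Lens 1: 1/d_i1 = 1/f_1 - 1/d_o1 = 1/5.5 - 1/11 = 0.09091 cm^-1, so d_i1 = 11.000 cm.
Object distance for lens 2: d_o2 = 31.5 - 11.000 = 20.500 cm.
Lens 2: 1/d_i2 = 1/f_2 - 1/d_o2 = 1/14.5 - 1/(20.500) = 0.02019 cm^-1, so d_i2 = 49.542 cm.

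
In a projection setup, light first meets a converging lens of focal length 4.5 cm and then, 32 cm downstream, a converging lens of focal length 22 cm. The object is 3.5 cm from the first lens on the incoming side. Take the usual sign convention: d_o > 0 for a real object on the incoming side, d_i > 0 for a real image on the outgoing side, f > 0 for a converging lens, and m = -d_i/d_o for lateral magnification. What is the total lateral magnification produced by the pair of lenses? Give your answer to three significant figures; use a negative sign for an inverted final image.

Applying the thin-lens equation to the first lens, 1/4.5 = 1/3.5 + 1/d_i1, which gives d_i1 = -15.750 cm.
Its lateral magnification is m_1 = -d_i1/d_o1 = -(-15.750)/3.5 = 4.5000.
With d_i1 < 0 the first image is virtual and lies on the object side; the object distance for lens 2 is d_o2 = 32 - (-15.750) = 47.750 cm.
Applying the thin-lens equation again with f_2 = 22 cm and d_o2 = 47.750 cm gives d_i2 = 40.796 cm.
m_2 = -(40.796)/(47.750) = -0.8544.
Overall magnification: m = m_1 m_2 = -3.8447.

-3.84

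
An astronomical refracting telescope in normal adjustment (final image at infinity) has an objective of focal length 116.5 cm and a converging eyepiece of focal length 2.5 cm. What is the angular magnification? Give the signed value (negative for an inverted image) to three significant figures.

-46.6

M = -f_obj/f_eye = -116.5/(2.5) = -46.600.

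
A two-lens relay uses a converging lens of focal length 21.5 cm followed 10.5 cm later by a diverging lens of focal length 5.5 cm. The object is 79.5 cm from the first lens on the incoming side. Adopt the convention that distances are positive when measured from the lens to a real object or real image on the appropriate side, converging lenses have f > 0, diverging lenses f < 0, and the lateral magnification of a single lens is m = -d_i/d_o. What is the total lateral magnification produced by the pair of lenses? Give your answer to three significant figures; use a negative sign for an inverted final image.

0.151

First lens: d_i1 = 1/(1/21.5 - 1/79.5) = 29.470 cm.
m_1 = -(29.470)/79.5 = -0.3707.
This image would form 29.470 cm past lens 1, i.e. 18.970 cm beyond lens 2, so it is a virtual object for lens 2: d_o2 = 10.5 - 29.470 = -18.970 cm.
Second lens: d_i2 = 1/(1/(-5.5) - 1/(-18.970)) = -7.746 cm.
m_2 = -(-7.746)/(-18.970) = -0.4083.
The system's lateral magnification is m_1 m_2 = (-0.3707)(-0.4083) = 0.1514.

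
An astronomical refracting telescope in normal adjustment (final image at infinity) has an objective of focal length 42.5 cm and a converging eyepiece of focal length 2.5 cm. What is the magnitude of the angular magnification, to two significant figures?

|M| = f_obj/|f_eye| = 42.5/2.5 = 17.000.

17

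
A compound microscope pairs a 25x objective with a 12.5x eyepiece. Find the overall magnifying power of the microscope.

312.5

The overall magnification of a compound microscope is the product of the objective and eyepiece magnifications:
M = M_obj x M_eye = 25 x 12.5 = 312.5.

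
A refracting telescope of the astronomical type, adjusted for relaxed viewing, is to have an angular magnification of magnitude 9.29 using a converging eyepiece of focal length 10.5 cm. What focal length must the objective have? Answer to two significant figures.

|M| = f_obj/|f_eye|, so f_obj = |M| x |f_eye| = 9.29 x 10.5 = 97.545 cm.

98 cm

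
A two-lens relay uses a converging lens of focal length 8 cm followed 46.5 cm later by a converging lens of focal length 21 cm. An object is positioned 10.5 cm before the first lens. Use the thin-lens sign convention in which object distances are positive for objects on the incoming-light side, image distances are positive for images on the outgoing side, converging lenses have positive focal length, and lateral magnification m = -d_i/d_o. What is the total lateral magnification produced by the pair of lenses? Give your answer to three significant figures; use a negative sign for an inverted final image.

-8.30

First lens: d_i1 = 1/(1/8 - 1/10.5) = 33.600 cm.
m_1 = -(33.600)/10.5 = -3.2000.
Object distance for lens 2: d_o2 = 46.5 - 33.600 = 12.900 cm.
Second lens: d_i2 = 1/(1/21 - 1/(12.900)) = -33.444 cm.
m_2 = -(-33.444)/(12.900) = 2.5926.
Overall magnification: m = m_1 m_2 = -8.2963.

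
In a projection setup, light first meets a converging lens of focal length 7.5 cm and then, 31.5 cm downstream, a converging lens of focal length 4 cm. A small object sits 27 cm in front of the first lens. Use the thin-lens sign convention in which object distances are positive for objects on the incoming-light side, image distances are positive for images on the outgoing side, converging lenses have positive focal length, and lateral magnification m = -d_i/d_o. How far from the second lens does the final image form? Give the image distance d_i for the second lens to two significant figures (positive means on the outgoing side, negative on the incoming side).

4.9 cm

Applying the thin-lens equation to the first lens, 1/7.5 = 1/27 + 1/d_i1, which gives d_i1 = 10.385 cm.
The intermediate image is 10.385 cm to the right of lens 1, so d_o2 = L - d_i1 = 31.5 - 10.385 = 21.115 cm.
Applying the thin-lens equation again with f_2 = 4 cm and d_o2 = 21.115 cm gives d_i2 = 4.935 cm.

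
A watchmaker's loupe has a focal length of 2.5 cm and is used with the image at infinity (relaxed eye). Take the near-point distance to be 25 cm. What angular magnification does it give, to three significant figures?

10.0

M = D/f = 25/2.5 = 10.000.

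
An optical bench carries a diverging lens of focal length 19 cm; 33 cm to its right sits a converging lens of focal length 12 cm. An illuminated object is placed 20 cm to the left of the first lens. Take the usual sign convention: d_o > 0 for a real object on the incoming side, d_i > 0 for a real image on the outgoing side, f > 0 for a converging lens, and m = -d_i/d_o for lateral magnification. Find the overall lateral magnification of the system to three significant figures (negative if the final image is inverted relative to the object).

First lens: d_i1 = 1/(1/(-19) - 1/20) = -9.744 cm.
m_1 = -(-9.744)/20 = 0.4872.
The intermediate image is virtual, 9.744 cm to the left of lens 1, so d_o2 = L - d_i1 = 33 - (-9.744) = 42.744 cm.
Second lens: d_i2 = 1/(1/12 - 1/(42.744)) = 16.684 cm.
m_2 = -(16.684)/(42.744) = -0.3903.
Overall magnification: m = m_1 m_2 = -0.1902.

-0.190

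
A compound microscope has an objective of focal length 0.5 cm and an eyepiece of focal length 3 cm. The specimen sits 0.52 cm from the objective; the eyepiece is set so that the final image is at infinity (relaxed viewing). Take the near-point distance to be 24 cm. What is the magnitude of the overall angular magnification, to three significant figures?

200

Objective: 1/d_i = 1/f_obj - 1/d_o = 1/0.5 - 1/0.52 = 0.07692 cm^-1, so d_i = 13.000 cm.
m_obj = -d_i/d_o = -13.000/0.52 = -25.000.
Eyepiece angular magnification (image at infinity): M_eye = D/f_e = 24/3 = 8.000.
Overall M = m_obj x M_eye = (-25.000)(8.000) = -200.00.
|M| = 200.00.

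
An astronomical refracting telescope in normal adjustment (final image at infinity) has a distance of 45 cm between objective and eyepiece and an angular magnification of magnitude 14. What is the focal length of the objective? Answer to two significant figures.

In normal adjustment the tube length equals f_obj + f_eye and |M| = f_obj/f_eye.
So f_obj = 14 f_eye and 14 f_eye + f_eye = 45 cm, giving f_eye = 45/15 = 3.000 cm and f_obj = 42.000 cm.

42 cm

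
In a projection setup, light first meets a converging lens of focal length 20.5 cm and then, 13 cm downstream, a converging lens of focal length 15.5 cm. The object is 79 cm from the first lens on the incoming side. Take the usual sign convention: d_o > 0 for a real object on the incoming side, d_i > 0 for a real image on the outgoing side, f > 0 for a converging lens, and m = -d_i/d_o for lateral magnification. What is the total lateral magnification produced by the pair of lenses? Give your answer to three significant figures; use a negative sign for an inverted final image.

-0.180

Applying the thin-lens equation to the first lens, 1/20.5 = 1/79 + 1/d_i1, which gives d_i1 = 27.684 cm.
Its lateral magnification is m_1 = -d_i1/d_o1 = -(27.684)/79 = -0.3504.
This image would form 27.684 cm past lens 1, i.e. 14.684 cm beyond lens 2, so it is a virtual object for lens 2: d_o2 = 13 - 27.684 = -14.684 cm.
Applying the thin-lens equation again with f_2 = 15.5 cm and d_o2 = -14.684 cm gives d_i2 = 7.540 cm.
m_2 = -(7.540)/(-14.684) = 0.5135.
Overall magnification: m = m_1 m_2 = -0.1800.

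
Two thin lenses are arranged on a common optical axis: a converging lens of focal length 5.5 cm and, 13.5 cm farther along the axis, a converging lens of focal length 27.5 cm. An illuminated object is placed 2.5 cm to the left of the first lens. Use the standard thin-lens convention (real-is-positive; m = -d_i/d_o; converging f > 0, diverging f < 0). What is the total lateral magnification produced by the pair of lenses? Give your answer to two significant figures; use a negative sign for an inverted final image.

Applying the thin-lens equation to the first lens, 1/5.5 = 1/2.5 + 1/d_i1, which gives d_i1 = -4.583 cm.
Its lateral magnification is m_1 = -d_i1/d_o1 = -(-4.583)/2.5 = 1.8333.
With d_i1 < 0 the first image is virtual and lies on the object side; the object distance for lens 2 is d_o2 = 13.5 - (-4.583) = 18.083 cm.
Applying the thin-lens equation again with f_2 = 27.5 cm and d_o2 = 18.083 cm gives d_i2 = -52.810 cm.
m_2 = -(-52.810)/(18.083) = 2.9204.
Total m = m_1 x m_2 = (1.8333)(2.9204) = 5.3540.

5.4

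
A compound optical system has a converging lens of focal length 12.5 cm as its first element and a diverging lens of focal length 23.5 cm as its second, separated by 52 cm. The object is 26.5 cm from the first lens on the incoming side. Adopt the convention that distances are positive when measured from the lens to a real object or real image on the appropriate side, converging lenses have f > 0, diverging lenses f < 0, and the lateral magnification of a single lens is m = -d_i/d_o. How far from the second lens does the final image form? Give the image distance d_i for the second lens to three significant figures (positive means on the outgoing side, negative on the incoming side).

-12.8 cm

Applying the thin-lens equation to the first lens, 1/12.5 = 1/26.5 + 1/d_i1, which gives d_i1 = 23.661 cm.
That image sits 28.339 cm in front of the second lens, so d_o2 = 28.339 cm.
Applying the thin-lens equation again with f_2 = -23.5 cm and d_o2 = 28.339 cm gives d_i2 = -12.847 cm.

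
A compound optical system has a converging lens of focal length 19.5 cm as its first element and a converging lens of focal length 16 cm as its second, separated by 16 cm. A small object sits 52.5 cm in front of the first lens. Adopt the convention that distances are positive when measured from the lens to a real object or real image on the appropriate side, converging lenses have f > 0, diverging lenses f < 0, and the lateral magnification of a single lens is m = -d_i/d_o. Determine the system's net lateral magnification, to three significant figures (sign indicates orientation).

-0.305

Applying the thin-lens equation to the first lens, 1/19.5 = 1/52.5 + 1/d_i1, which gives d_i1 = 31.023 cm.
Its lateral magnification is m_1 = -d_i1/d_o1 = -(31.023)/52.5 = -0.5909.
This image would form 31.023 cm past lens 1, i.e. 15.023 cm beyond lens 2, so it is a virtual object for lens 2: d_o2 = 16 - 31.023 = -15.023 cm.
Applying the thin-lens equation again with f_2 = 16 cm and d_o2 = -15.023 cm gives d_i2 = 7.748 cm.
m_2 = -(7.748)/(-15.023) = 0.5158.
Overall magnification: m = m_1 m_2 = -0.3048.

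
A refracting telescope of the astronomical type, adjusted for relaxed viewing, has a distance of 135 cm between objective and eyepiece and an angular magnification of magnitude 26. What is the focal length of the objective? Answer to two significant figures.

In normal adjustment the tube length equals f_obj + f_eye and |M| = f_obj/f_eye.
So f_obj = 26 f_eye and 26 f_eye + f_eye = 135 cm, giving f_eye = 135/27 = 5.000 cm and f_obj = 130.000 cm.

130 cm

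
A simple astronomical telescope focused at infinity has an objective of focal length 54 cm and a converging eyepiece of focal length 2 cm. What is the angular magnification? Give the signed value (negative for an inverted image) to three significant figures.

-27.0

M = -f_obj/f_eye = -54/(2) = -27.000.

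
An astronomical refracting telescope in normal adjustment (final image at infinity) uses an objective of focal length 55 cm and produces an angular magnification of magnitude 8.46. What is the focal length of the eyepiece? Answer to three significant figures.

|M| = f_obj/f_eye, so f_eye = f_obj/|M| = 55/8.46 = 6.501 cm.

6.50 cm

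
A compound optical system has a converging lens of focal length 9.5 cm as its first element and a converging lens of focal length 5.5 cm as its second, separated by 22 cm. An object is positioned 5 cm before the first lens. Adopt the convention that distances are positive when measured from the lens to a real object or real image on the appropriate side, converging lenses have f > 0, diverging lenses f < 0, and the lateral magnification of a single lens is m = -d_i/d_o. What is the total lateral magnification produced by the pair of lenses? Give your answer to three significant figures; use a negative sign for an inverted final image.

Applying the thin-lens equation to the first lens, 1/9.5 = 1/5 + 1/d_i1, which gives d_i1 = -10.556 cm.
Its lateral magnification is m_1 = -d_i1/d_o1 = -(-10.556)/5 = 2.1111.
The intermediate image is virtual, 10.556 cm to the left of lens 1, so d_o2 = L - d_i1 = 22 - (-10.556) = 32.556 cm.
Applying the thin-lens equation again with f_2 = 5.5 cm and d_o2 = 32.556 cm gives d_i2 = 6.618 cm.
m_2 = -(6.618)/(32.556) = -0.2033.
Overall magnification: m = m_1 m_2 = -0.4292.

-0.429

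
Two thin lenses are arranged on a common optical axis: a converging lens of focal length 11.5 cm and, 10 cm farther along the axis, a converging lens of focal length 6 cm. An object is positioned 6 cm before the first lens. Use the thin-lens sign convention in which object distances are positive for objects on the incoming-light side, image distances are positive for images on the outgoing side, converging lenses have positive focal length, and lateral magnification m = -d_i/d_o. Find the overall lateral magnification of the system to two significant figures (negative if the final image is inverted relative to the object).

-0.76

Lens 1: 1/d_i1 = 1/f_1 - 1/d_o1 = 1/11.5 - 1/6 = -0.07971 cm^-1, so d_i1 = -12.545 cm.
m_1 = -(-12.545)/6 = 2.0909.
With d_i1 < 0 the first image is virtual and lies on the object side; the object distance for lens 2 is d_o2 = 10 - (-12.545) = 22.545 cm.
Lens 2: 1/d_i2 = 1/f_2 - 1/d_o2 = 1/6 - 1/(22.545) = 0.12231 cm^-1, so d_i2 = 8.176 cm.
m_2 = -(8.176)/(22.545) = -0.3626.
Total m = m_1 x m_2 = (2.0909)(-0.3626) = -0.7582.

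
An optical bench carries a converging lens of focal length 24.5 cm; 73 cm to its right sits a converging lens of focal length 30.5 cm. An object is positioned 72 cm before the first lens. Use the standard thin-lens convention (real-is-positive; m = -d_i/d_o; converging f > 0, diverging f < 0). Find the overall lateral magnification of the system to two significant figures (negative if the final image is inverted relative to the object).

Lens 1: 1/d_i1 = 1/f_1 - 1/d_o1 = 1/24.5 - 1/72 = 0.02693 cm^-1, so d_i1 = 37.137 cm.
m_1 = -(37.137)/72 = -0.5158.
Object distance for lens 2: d_o2 = 73 - 37.137 = 35.863 cm.
Lens 2: 1/d_i2 = 1/f_2 - 1/d_o2 = 1/30.5 - 1/(35.863) = 0.00490 cm^-1, so d_i2 = 203.952 cm.
m_2 = -(203.952)/(35.863) = -5.6869.
The system's lateral magnification is m_1 m_2 = (-0.5158)(-5.6869) = 2.9333.

2.9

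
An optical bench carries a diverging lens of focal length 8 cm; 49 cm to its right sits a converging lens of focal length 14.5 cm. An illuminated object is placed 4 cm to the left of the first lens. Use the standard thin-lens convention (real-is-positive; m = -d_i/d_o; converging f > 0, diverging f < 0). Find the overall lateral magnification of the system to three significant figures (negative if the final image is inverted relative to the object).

Lens 1: 1/d_i1 = 1/f_1 - 1/d_o1 = 1/(-8) - 1/4 = -0.37500 cm^-1, so d_i1 = -2.667 cm.
m_1 = -(-2.667)/4 = 0.6667.
With d_i1 < 0 the first image is virtual and lies on the object side; the object distance for lens 2 is d_o2 = 49 - (-2.667) = 51.667 cm.
Lens 2: 1/d_i2 = 1/f_2 - 1/d_o2 = 1/14.5 - 1/(51.667) = 0.04961 cm^-1, so d_i2 = 20.157 cm.
m_2 = -(20.157)/(51.667) = -0.3901.
The system's lateral magnification is m_1 m_2 = (0.6667)(-0.3901) = -0.2601.

-0.260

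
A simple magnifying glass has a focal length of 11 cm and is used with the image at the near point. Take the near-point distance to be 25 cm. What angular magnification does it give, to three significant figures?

M = 1 + D/f = 1 + 25/11 = 3.273.

3.27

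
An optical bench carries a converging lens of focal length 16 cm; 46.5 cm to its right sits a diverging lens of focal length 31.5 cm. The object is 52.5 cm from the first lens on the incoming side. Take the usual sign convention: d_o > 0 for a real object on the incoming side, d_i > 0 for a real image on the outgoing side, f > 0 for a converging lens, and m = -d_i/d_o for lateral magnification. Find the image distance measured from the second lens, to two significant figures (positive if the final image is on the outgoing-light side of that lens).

-13 cm

Lens 1: 1/d_i1 = 1/f_1 - 1/d_o1 = 1/16 - 1/52.5 = 0.04345 cm^-1, so d_i1 = 23.014 cm.
The intermediate image is 23.014 cm to the right of lens 1, so d_o2 = L - d_i1 = 46.5 - 23.014 = 23.486 cm.
Lens 2: 1/d_i2 = 1/f_2 - 1/d_o2 = 1/(-31.5) - 1/(23.486) = -0.07432 cm^-1, so d_i2 = -13.455 cm.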